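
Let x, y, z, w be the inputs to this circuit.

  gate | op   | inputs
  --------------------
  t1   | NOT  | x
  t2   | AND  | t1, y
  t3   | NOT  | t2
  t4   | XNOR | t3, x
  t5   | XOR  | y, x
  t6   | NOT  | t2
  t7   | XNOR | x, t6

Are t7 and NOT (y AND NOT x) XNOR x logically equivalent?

t1 = NOT x
t2 = t1 AND y = NOT x AND y
t6 = NOT t2 = NOT (NOT x AND y)
t7 = x XNOR t6 = x XNOR NOT (NOT x AND y)
At x=0, y=0, z=0, w=0: circuit gives 0, formula gives 0.
At x=0, y=1, z=0, w=0: circuit gives 1, formula gives 1.
Agrees on all 16 inputs.

Yes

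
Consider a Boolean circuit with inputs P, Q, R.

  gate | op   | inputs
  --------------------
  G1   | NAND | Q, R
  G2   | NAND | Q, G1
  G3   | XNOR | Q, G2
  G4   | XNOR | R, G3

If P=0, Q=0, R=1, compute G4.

G1 = 0 NAND 1 = 1
G2 = 0 NAND 1 = 1
G3 = 0 XNOR 1 = 0
G4 = 1 XNOR 0 = 0

0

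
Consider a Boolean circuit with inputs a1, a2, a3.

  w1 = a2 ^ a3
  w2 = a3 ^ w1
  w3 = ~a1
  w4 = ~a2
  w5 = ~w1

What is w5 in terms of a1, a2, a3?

~(a2 ^ a3)

w1 = a2 ^ a3
w5 = ~w1 = ~(a2 ^ a3)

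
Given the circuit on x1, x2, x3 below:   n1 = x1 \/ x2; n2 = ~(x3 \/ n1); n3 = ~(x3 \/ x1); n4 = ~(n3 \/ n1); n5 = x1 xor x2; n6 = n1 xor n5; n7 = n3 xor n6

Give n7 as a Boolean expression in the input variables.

n1 = x1 \/ x2
n3 = ~(x3 \/ x1)
n5 = x1 xor x2
n6 = n1 xor n5 = (x1 \/ x2) xor (x1 xor x2)
n7 = n3 xor n6 = (~(x3 \/ x1)) xor ((x1 \/ x2) xor (x1 xor x2))

(~(x3 \/ x1)) xor ((x1 \/ x2) xor (x1 xor x2))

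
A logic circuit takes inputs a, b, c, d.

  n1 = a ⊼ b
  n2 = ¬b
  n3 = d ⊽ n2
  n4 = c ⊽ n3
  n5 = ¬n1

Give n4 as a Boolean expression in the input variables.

n2 = ¬b
n3 = d ⊽ n2 = d ⊽ ¬b
n4 = c ⊽ n3 = c ⊽ (d ⊽ ¬b)

c ⊽ (d ⊽ ¬b)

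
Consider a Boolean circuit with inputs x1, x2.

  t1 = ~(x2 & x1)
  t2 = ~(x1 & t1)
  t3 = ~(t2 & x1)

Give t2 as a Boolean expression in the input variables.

~(x1 & (~(x2 & x1)))

t1 = ~(x2 & x1)
t2 = ~(x1 & t1) = ~(x1 & (~(x2 & x1)))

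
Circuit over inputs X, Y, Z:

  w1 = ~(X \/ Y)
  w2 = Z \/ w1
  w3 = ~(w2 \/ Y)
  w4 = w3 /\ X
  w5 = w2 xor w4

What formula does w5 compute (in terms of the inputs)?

(Z \/ (~(X \/ Y))) xor ((~((Z \/ (~(X \/ Y))) \/ Y)) /\ X)

w1 = ~(X \/ Y)
w2 = Z \/ w1 = Z \/ (~(X \/ Y))
w3 = ~(w2 \/ Y) = ~((Z \/ (~(X \/ Y))) \/ Y)
w4 = w3 /\ X = (~((Z \/ (~(X \/ Y))) \/ Y)) /\ X
w5 = w2 xor w4 = (Z \/ (~(X \/ Y))) xor ((~((Z \/ (~(X \/ Y))) \/ Y)) /\ X)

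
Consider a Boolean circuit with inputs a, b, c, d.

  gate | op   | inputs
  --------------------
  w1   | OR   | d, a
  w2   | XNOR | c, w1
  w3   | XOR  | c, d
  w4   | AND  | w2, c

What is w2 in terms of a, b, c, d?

c XNOR (d OR a)

w1 = d OR a
w2 = c XNOR w1 = c XNOR (d OR a)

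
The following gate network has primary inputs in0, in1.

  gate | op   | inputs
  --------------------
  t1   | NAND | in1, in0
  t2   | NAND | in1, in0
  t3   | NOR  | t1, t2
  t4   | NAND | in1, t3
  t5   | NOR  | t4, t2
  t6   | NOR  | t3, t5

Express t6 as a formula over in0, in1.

((in1 NAND in0) NOR (in1 NAND in0)) NOR ((in1 NAND ((in1 NAND in0) NOR (in1 NAND in0))) NOR (in1 NAND in0))

t1 = in1 NAND in0
t2 = in1 NAND in0
t3 = t1 NOR t2 = (in1 NAND in0) NOR (in1 NAND in0)
t4 = in1 NAND t3 = in1 NAND ((in1 NAND in0) NOR (in1 NAND in0))
t5 = t4 NOR t2 = (in1 NAND ((in1 NAND in0) NOR (in1 NAND in0))) NOR (in1 NAND in0)
t6 = t3 NOR t5 = ((in1 NAND in0) NOR (in1 NAND in0)) NOR ((in1 NAND ((in1 NAND in0) NOR (in1 NAND in0))) NOR (in1 NAND in0))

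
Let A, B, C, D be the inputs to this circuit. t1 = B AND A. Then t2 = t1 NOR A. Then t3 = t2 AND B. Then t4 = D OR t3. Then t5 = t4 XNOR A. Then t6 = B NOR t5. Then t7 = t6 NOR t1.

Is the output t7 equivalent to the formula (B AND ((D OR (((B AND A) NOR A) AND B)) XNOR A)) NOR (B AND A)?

No

t1 = B AND A
t2 = t1 NOR A = (B AND A) NOR A
t3 = t2 AND B = ((B AND A) NOR A) AND B
t4 = D OR t3 = D OR (((B AND A) NOR A) AND B)
t5 = t4 XNOR A = (D OR (((B AND A) NOR A) AND B)) XNOR A
t6 = B NOR t5 = B NOR ((D OR (((B AND A) NOR A) AND B)) XNOR A)
t7 = t6 NOR t1 = (B NOR ((D OR (((B AND A) NOR A) AND B)) XNOR A)) NOR (B AND A)
At A=0, B=0, C=0, D=1: circuit gives 0, formula gives 1.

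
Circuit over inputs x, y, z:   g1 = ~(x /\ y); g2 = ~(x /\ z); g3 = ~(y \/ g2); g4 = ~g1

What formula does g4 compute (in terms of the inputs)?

~(~(x /\ y))

g1 = ~(x /\ y)
g4 = ~g1 = ~(~(x /\ y))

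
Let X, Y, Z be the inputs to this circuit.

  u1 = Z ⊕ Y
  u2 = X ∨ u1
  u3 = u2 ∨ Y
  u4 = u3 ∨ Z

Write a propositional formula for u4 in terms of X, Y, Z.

((X ∨ (Z ⊕ Y)) ∨ Y) ∨ Z

u1 = Z ⊕ Y
u2 = X ∨ u1 = X ∨ (Z ⊕ Y)
u3 = u2 ∨ Y = (X ∨ (Z ⊕ Y)) ∨ Y
u4 = u3 ∨ Z = ((X ∨ (Z ⊕ Y)) ∨ Y) ∨ Z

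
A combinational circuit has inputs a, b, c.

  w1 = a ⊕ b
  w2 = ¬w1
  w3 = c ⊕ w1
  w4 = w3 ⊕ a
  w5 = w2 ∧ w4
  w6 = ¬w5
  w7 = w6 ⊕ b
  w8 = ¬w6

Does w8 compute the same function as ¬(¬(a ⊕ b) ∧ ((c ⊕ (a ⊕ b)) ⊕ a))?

w1 = a ⊕ b
w2 = ¬w1 = ¬(a ⊕ b)
w3 = c ⊕ w1 = c ⊕ (a ⊕ b)
w4 = w3 ⊕ a = (c ⊕ (a ⊕ b)) ⊕ a
w5 = w2 ∧ w4 = ¬(a ⊕ b) ∧ ((c ⊕ (a ⊕ b)) ⊕ a)
w6 = ¬w5 = ¬(¬(a ⊕ b) ∧ ((c ⊕ (a ⊕ b)) ⊕ a))
w8 = ¬w6 = ¬¬(¬(a ⊕ b) ∧ ((c ⊕ (a ⊕ b)) ⊕ a))
At a=0, b=0, c=0: circuit gives 0, formula gives 1.

No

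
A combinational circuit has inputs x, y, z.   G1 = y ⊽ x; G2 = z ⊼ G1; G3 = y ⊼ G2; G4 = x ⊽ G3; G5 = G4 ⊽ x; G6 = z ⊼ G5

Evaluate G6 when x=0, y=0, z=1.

G1 = 0 ⊽ 0 = 1
G2 = 1 ⊼ 1 = 0
G3 = 0 ⊼ 0 = 1
G4 = 0 ⊽ 1 = 0
G5 = 0 ⊽ 0 = 1
G6 = 1 ⊼ 1 = 0

0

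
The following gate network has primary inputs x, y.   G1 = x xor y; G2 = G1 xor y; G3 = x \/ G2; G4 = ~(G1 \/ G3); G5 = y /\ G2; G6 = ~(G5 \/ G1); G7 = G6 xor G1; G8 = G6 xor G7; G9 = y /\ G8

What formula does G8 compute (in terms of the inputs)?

(~((y /\ ((x xor y) xor y)) \/ (x xor y))) xor ((~((y /\ ((x xor y) xor y)) \/ (x xor y))) xor (x xor y))

G1 = x xor y
G2 = G1 xor y = (x xor y) xor y
G5 = y /\ G2 = y /\ ((x xor y) xor y)
G6 = ~(G5 \/ G1) = ~((y /\ ((x xor y) xor y)) \/ (x xor y))
G7 = G6 xor G1 = (~((y /\ ((x xor y) xor y)) \/ (x xor y))) xor (x xor y)
G8 = G6 xor G7 = (~((y /\ ((x xor y) xor y)) \/ (x xor y))) xor ((~((y /\ ((x xor y) xor y)) \/ (x xor y))) xor (x xor y))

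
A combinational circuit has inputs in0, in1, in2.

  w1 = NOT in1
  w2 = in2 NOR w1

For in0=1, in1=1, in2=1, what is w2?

w1 = NOT 1 = 0
w2 = 1 NOR 0 = 0

0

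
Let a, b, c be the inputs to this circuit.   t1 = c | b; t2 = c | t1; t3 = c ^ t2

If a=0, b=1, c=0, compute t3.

t1 = 0 | 1 = 1
t2 = 0 | 1 = 1
t3 = 0 ^ 1 = 1

1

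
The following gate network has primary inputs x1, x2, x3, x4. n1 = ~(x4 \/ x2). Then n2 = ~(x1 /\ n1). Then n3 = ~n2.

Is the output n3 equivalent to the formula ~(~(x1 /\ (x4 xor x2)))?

n1 = ~(x4 \/ x2)
n2 = ~(x1 /\ n1) = ~(x1 /\ (~(x4 \/ x2)))
n3 = ~n2 = ~(~(x1 /\ (~(x4 \/ x2))))
At x1=1, x2=0, x3=0, x4=0: circuit gives 1, formula gives 0.

No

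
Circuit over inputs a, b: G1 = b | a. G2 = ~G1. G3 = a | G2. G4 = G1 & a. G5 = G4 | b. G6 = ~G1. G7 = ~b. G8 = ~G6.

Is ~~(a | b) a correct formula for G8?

G1 = b | a
G6 = ~G1 = ~(b | a)
G8 = ~G6 = ~~(b | a)
At a=0, b=0: circuit gives 0, formula gives 0.
At a=0, b=1: circuit gives 1, formula gives 1.
Agrees on all 4 inputs.

Yes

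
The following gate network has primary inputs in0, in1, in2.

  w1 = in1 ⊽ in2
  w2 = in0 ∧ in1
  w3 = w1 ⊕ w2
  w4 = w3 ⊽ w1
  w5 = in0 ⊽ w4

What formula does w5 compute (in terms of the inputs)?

w1 = in1 ⊽ in2
w2 = in0 ∧ in1
w3 = w1 ⊕ w2 = (in1 ⊽ in2) ⊕ (in0 ∧ in1)
w4 = w3 ⊽ w1 = ((in1 ⊽ in2) ⊕ (in0 ∧ in1)) ⊽ (in1 ⊽ in2)
w5 = in0 ⊽ w4 = in0 ⊽ (((in1 ⊽ in2) ⊕ (in0 ∧ in1)) ⊽ (in1 ⊽ in2))

in0 ⊽ (((in1 ⊽ in2) ⊕ (in0 ∧ in1)) ⊽ (in1 ⊽ in2))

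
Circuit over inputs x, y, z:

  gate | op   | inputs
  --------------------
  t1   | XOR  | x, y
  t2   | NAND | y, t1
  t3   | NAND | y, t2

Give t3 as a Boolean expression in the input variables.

t1 = x XOR y
t2 = y NAND t1 = y NAND (x XOR y)
t3 = y NAND t2 = y NAND (y NAND (x XOR y))

y NAND (y NAND (x XOR y))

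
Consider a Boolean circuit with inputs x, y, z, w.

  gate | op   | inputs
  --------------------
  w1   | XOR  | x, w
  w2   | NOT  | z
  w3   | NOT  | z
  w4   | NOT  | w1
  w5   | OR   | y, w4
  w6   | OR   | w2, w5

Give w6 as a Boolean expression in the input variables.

NOT z OR (y OR NOT (x XOR w))

w1 = x XOR w
w2 = NOT z
w4 = NOT w1 = NOT (x XOR w)
w5 = y OR w4 = y OR NOT (x XOR w)
w6 = w2 OR w5 = NOT z OR (y OR NOT (x XOR w))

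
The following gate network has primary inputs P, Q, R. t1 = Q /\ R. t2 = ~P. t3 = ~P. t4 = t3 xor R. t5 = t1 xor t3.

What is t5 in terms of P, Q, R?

t1 = Q /\ R
t3 = ~P
t5 = t1 xor t3 = (Q /\ R) xor ~P

(Q /\ R) xor ~P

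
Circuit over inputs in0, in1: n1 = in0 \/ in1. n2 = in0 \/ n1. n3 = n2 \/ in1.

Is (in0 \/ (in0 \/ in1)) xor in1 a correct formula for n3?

n1 = in0 \/ in1
n2 = in0 \/ n1 = in0 \/ (in0 \/ in1)
n3 = n2 \/ in1 = (in0 \/ (in0 \/ in1)) \/ in1
At in0=0, in1=1: circuit gives 1, formula gives 0.

No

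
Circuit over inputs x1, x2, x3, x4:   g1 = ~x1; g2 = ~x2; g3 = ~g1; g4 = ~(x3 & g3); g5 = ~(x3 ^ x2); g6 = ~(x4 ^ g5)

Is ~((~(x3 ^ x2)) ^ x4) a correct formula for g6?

Yes

g5 = ~(x3 ^ x2)
g6 = ~(x4 ^ g5) = ~(x4 ^ (~(x3 ^ x2)))
At x1=0, x2=0, x3=0, x4=0: circuit gives 0, formula gives 0.
At x1=0, x2=0, x3=0, x4=1: circuit gives 1, formula gives 1.
Agrees on all 16 inputs.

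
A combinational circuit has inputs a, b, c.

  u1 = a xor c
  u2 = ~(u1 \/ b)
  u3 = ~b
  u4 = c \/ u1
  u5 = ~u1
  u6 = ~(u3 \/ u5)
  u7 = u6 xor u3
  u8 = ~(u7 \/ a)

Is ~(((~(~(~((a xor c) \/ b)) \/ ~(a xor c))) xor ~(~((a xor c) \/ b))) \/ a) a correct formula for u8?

u1 = a xor c
u3 = ~b
u5 = ~u1 = ~(a xor c)
u6 = ~(u3 \/ u5) = ~(~b \/ ~(a xor c))
u7 = u6 xor u3 = (~(~b \/ ~(a xor c))) xor ~b
u8 = ~(u7 \/ a) = ~(((~(~b \/ ~(a xor c))) xor ~b) \/ a)
At a=0, b=0, c=0: circuit gives 0, formula gives 1.

No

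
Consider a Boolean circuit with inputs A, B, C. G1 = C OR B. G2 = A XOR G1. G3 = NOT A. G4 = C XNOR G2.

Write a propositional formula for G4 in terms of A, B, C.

C XNOR (A XOR (C OR B))

G1 = C OR B
G2 = A XOR G1 = A XOR (C OR B)
G4 = C XNOR G2 = C XNOR (A XOR (C OR B))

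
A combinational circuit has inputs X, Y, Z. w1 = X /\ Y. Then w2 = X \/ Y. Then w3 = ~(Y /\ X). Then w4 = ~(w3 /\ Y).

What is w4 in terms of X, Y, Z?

~((~(Y /\ X)) /\ Y)

w3 = ~(Y /\ X)
w4 = ~(w3 /\ Y) = ~((~(Y /\ X)) /\ Y)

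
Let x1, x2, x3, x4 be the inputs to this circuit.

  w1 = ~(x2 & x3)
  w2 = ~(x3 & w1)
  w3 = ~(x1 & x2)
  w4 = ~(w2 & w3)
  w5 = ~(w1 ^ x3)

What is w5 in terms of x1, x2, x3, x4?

~((~(x2 & x3)) ^ x3)

w1 = ~(x2 & x3)
w5 = ~(w1 ^ x3) = ~((~(x2 & x3)) ^ x3)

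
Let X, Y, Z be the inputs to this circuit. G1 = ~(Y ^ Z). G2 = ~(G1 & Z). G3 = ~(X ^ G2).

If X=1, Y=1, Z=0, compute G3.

G1 = ~(1 ^ 0) = 0
G2 = ~(0 & 0) = 1
G3 = ~(1 ^ 1) = 1

1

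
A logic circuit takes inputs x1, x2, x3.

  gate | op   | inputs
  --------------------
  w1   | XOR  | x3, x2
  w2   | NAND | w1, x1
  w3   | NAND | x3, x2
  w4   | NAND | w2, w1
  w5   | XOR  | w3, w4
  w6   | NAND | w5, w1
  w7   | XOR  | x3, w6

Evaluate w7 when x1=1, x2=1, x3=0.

1

w1 = 0 XOR 1 = 1
w2 = 1 NAND 1 = 0
w3 = 0 NAND 1 = 1
w4 = 0 NAND 1 = 1
w5 = 1 XOR 1 = 0
w6 = 0 NAND 1 = 1
w7 = 0 XOR 1 = 1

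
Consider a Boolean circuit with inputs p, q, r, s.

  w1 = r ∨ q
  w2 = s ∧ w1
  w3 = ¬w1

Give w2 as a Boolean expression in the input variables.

s ∧ (r ∨ q)

w1 = r ∨ q
w2 = s ∧ w1 = s ∧ (r ∨ q)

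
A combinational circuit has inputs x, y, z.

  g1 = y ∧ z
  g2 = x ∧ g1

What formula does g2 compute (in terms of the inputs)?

g1 = y ∧ z
g2 = x ∧ g1 = x ∧ (y ∧ z)

x ∧ (y ∧ z)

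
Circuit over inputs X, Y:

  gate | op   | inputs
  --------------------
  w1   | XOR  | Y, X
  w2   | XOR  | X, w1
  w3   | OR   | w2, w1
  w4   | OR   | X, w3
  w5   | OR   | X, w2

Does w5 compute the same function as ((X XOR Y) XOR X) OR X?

w1 = Y XOR X
w2 = X XOR w1 = X XOR (Y XOR X)
w5 = X OR w2 = X OR (X XOR (Y XOR X))
At X=0, Y=0: circuit gives 0, formula gives 0.
At X=0, Y=1: circuit gives 1, formula gives 1.
Agrees on all 4 inputs.

Yes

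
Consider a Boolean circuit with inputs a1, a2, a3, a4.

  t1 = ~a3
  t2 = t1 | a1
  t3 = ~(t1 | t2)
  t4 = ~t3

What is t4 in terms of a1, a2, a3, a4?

~(~(~a3 | (~a3 | a1)))

t1 = ~a3
t2 = t1 | a1 = ~a3 | a1
t3 = ~(t1 | t2) = ~(~a3 | (~a3 | a1))
t4 = ~t3 = ~(~(~a3 | (~a3 | a1)))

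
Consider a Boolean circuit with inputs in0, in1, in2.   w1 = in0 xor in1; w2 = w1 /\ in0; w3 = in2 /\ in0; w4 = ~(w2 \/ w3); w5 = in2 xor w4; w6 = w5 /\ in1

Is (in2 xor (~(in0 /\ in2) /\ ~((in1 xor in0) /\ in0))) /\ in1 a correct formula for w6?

Yes

w1 = in0 xor in1
w2 = w1 /\ in0 = (in0 xor in1) /\ in0
w3 = in2 /\ in0
w4 = ~(w2 \/ w3) = ~(((in0 xor in1) /\ in0) \/ (in2 /\ in0))
w5 = in2 xor w4 = in2 xor (~(((in0 xor in1) /\ in0) \/ (in2 /\ in0)))
w6 = w5 /\ in1 = (in2 xor (~(((in0 xor in1) /\ in0) \/ (in2 /\ in0)))) /\ in1
At in0=0, in1=0, in2=0: circuit gives 0, formula gives 0.
At in0=0, in1=1, in2=0: circuit gives 1, formula gives 1.
Agrees on all 8 inputs.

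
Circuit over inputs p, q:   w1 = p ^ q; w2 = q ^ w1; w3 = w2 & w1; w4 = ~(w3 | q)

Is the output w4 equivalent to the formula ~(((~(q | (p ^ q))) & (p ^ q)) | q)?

No

w1 = p ^ q
w2 = q ^ w1 = q ^ (p ^ q)
w3 = w2 & w1 = (q ^ (p ^ q)) & (p ^ q)
w4 = ~(w3 | q) = ~(((q ^ (p ^ q)) & (p ^ q)) | q)
At p=1, q=0: circuit gives 0, formula gives 1.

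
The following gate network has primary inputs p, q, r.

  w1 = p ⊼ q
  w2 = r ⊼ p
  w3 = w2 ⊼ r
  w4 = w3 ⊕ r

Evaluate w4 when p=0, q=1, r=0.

1

w2 = 0 ⊼ 0 = 1
w3 = 1 ⊼ 0 = 1
w4 = 1 ⊕ 0 = 1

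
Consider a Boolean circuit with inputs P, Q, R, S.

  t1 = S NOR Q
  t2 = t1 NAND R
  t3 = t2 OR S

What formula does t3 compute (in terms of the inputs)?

((S NOR Q) NAND R) OR S

t1 = S NOR Q
t2 = t1 NAND R = (S NOR Q) NAND R
t3 = t2 OR S = ((S NOR Q) NAND R) OR S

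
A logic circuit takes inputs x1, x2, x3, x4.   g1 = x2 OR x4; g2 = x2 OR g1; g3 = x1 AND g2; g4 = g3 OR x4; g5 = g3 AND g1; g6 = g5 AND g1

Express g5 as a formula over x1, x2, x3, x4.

g1 = x2 OR x4
g2 = x2 OR g1 = x2 OR (x2 OR x4)
g3 = x1 AND g2 = x1 AND (x2 OR (x2 OR x4))
g5 = g3 AND g1 = (x1 AND (x2 OR (x2 OR x4))) AND (x2 OR x4)

(x1 AND (x2 OR (x2 OR x4))) AND (x2 OR x4)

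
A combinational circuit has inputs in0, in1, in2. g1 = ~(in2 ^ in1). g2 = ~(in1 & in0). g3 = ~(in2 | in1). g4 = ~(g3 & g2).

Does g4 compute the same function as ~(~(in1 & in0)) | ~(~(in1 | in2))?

Yes

g2 = ~(in1 & in0)
g3 = ~(in2 | in1)
g4 = ~(g3 & g2) = ~((~(in2 | in1)) & (~(in1 & in0)))
At in0=0, in1=0, in2=0: circuit gives 0, formula gives 0.
At in0=0, in1=0, in2=1: circuit gives 1, formula gives 1.
Agrees on all 8 inputs.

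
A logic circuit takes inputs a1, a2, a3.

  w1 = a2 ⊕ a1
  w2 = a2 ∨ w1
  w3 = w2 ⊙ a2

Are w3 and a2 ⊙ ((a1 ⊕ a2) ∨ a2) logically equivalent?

w1 = a2 ⊕ a1
w2 = a2 ∨ w1 = a2 ∨ (a2 ⊕ a1)
w3 = w2 ⊙ a2 = (a2 ∨ (a2 ⊕ a1)) ⊙ a2
At a1=1, a2=0, a3=0: circuit gives 0, formula gives 0.
At a1=0, a2=0, a3=0: circuit gives 1, formula gives 1.
Agrees on all 8 inputs.

Yes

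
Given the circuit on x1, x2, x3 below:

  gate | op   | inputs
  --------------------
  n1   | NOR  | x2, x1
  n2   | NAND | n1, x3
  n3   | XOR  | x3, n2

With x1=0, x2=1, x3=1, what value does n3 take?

n1 = 1 NOR 0 = 0
n2 = 0 NAND 1 = 1
n3 = 1 XOR 1 = 0

0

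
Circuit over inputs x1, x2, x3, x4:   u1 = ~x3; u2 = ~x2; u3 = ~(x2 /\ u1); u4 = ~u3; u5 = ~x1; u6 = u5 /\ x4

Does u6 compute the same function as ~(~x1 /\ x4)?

No

u5 = ~x1
u6 = u5 /\ x4 = ~x1 /\ x4
At x1=0, x2=0, x3=0, x4=0: circuit gives 0, formula gives 1.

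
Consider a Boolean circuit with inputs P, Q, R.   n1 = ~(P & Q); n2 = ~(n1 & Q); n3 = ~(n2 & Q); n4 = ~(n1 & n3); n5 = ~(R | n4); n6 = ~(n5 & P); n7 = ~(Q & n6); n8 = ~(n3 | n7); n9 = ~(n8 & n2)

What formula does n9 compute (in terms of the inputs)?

~((~((~((~((~(P & Q)) & Q)) & Q)) | (~(Q & (~((~(R | (~((~(P & Q)) & (~((~((~(P & Q)) & Q)) & Q)))))) & P)))))) & (~((~(P & Q)) & Q)))

n1 = ~(P & Q)
n2 = ~(n1 & Q) = ~((~(P & Q)) & Q)
n3 = ~(n2 & Q) = ~((~((~(P & Q)) & Q)) & Q)
n4 = ~(n1 & n3) = ~((~(P & Q)) & (~((~((~(P & Q)) & Q)) & Q)))
n5 = ~(R | n4) = ~(R | (~((~(P & Q)) & (~((~((~(P & Q)) & Q)) & Q)))))
n6 = ~(n5 & P) = ~((~(R | (~((~(P & Q)) & (~((~((~(P & Q)) & Q)) & Q)))))) & P)
n7 = ~(Q & n6) = ~(Q & (~((~(R | (~((~(P & Q)) & (~((~((~(P & Q)) & Q)) & Q)))))) & P)))
n8 = ~(n3 | n7) = ~((~((~((~(P & Q)) & Q)) & Q)) | (~(Q & (~((~(R | (~((~(P & Q)) & (~((~((~(P & Q)) & Q)) & Q)))))) & P)))))
n9 = ~(n8 & n2) = ~((~((~((~((~(P & Q)) & Q)) & Q)) | (~(Q & (~((~(R | (~((~(P & Q)) & (~((~((~(P & Q)) & Q)) & Q)))))) & P)))))) & (~((~(P & Q)) & Q)))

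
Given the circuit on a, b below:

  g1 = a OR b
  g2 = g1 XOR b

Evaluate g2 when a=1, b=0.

g1 = 1 OR 0 = 1
g2 = 1 XOR 0 = 1

1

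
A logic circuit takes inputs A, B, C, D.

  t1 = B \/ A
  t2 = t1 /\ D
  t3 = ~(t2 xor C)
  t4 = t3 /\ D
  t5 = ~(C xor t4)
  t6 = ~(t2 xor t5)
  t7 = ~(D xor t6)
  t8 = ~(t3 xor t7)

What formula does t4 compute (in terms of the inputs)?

(~(((B \/ A) /\ D) xor C)) /\ D

t1 = B \/ A
t2 = t1 /\ D = (B \/ A) /\ D
t3 = ~(t2 xor C) = ~(((B \/ A) /\ D) xor C)
t4 = t3 /\ D = (~(((B \/ A) /\ D) xor C)) /\ D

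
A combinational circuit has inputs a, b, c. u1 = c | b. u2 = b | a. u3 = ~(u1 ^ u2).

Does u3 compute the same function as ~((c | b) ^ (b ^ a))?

u1 = c | b
u2 = b | a
u3 = ~(u1 ^ u2) = ~((c | b) ^ (b | a))
At a=1, b=1, c=0: circuit gives 1, formula gives 0.

No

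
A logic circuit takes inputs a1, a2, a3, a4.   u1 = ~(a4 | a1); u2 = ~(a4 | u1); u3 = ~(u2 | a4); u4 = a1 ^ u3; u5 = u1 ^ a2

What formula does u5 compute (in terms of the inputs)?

u1 = ~(a4 | a1)
u5 = u1 ^ a2 = (~(a4 | a1)) ^ a2

(~(a4 | a1)) ^ a2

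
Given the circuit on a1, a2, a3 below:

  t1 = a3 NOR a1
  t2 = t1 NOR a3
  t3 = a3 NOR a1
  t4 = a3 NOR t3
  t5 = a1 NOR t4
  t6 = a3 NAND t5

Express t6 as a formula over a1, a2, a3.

t3 = a3 NOR a1
t4 = a3 NOR t3 = a3 NOR (a3 NOR a1)
t5 = a1 NOR t4 = a1 NOR (a3 NOR (a3 NOR a1))
t6 = a3 NAND t5 = a3 NAND (a1 NOR (a3 NOR (a3 NOR a1)))

a3 NAND (a1 NOR (a3 NOR (a3 NOR a1)))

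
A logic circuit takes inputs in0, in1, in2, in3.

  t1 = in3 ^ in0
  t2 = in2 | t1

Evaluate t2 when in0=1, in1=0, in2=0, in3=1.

0

t1 = 1 ^ 1 = 0
t2 = 0 | 0 = 0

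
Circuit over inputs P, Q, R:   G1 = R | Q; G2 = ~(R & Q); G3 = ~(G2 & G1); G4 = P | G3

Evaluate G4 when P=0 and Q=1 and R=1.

G1 = 1 | 1 = 1
G2 = ~(1 & 1) = 0
G3 = ~(0 & 1) = 1
G4 = 0 | 1 = 1

1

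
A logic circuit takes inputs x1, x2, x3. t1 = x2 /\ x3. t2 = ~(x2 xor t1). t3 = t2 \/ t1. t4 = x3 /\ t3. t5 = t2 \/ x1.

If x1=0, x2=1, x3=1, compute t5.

1

t1 = 1 /\ 1 = 1
t2 = ~(1 xor 1) = 1
t5 = 1 \/ 0 = 1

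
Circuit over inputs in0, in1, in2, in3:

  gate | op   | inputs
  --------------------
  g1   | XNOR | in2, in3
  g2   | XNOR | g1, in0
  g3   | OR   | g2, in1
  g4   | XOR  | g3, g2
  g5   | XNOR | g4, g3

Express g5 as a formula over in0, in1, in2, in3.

g1 = in2 XNOR in3
g2 = g1 XNOR in0 = (in2 XNOR in3) XNOR in0
g3 = g2 OR in1 = ((in2 XNOR in3) XNOR in0) OR in1
g4 = g3 XOR g2 = (((in2 XNOR in3) XNOR in0) OR in1) XOR ((in2 XNOR in3) XNOR in0)
g5 = g4 XNOR g3 = ((((in2 XNOR in3) XNOR in0) OR in1) XOR ((in2 XNOR in3) XNOR in0)) XNOR (((in2 XNOR in3) XNOR in0) OR in1)

((((in2 XNOR in3) XNOR in0) OR in1) XOR ((in2 XNOR in3) XNOR in0)) XNOR (((in2 XNOR in3) XNOR in0) OR in1)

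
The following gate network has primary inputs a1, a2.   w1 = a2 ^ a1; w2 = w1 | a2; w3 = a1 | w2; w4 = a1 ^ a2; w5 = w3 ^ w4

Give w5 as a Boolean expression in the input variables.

w1 = a2 ^ a1
w2 = w1 | a2 = (a2 ^ a1) | a2
w3 = a1 | w2 = a1 | ((a2 ^ a1) | a2)
w4 = a1 ^ a2
w5 = w3 ^ w4 = (a1 | ((a2 ^ a1) | a2)) ^ (a1 ^ a2)

(a1 | ((a2 ^ a1) | a2)) ^ (a1 ^ a2)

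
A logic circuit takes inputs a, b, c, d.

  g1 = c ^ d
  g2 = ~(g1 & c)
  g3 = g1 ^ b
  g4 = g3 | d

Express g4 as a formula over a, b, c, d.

((c ^ d) ^ b) | d

g1 = c ^ d
g3 = g1 ^ b = (c ^ d) ^ b
g4 = g3 | d = ((c ^ d) ^ b) | d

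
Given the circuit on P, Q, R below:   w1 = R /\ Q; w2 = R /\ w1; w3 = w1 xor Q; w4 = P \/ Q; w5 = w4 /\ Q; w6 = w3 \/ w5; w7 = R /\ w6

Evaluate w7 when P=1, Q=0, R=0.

0

w1 = 0 /\ 0 = 0
w3 = 0 xor 0 = 0
w4 = 1 \/ 0 = 1
w5 = 1 /\ 0 = 0
w6 = 0 \/ 0 = 0
w7 = 0 /\ 0 = 0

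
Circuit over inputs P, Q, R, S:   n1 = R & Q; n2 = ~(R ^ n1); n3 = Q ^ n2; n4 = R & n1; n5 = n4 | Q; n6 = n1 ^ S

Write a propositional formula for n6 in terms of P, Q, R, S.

(R & Q) ^ S

n1 = R & Q
n6 = n1 ^ S = (R & Q) ^ S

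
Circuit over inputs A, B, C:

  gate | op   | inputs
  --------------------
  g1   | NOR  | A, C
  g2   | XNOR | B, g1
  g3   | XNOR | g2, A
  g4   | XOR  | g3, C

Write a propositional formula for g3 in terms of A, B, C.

g1 = A NOR C
g2 = B XNOR g1 = B XNOR (A NOR C)
g3 = g2 XNOR A = (B XNOR (A NOR C)) XNOR A

(B XNOR (A NOR C)) XNOR A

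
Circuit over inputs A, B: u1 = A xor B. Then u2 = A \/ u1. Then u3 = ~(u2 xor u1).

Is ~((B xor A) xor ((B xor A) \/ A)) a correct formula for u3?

Yes

u1 = A xor B
u2 = A \/ u1 = A \/ (A xor B)
u3 = ~(u2 xor u1) = ~((A \/ (A xor B)) xor (A xor B))
At A=1, B=1: circuit gives 0, formula gives 0.
At A=0, B=0: circuit gives 1, formula gives 1.
Agrees on all 4 inputs.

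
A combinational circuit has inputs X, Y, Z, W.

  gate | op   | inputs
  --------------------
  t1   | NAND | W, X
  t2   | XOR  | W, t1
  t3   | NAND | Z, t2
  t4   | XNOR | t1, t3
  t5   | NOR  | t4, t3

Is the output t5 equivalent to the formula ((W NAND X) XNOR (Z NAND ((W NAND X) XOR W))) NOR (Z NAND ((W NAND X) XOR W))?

t1 = W NAND X
t2 = W XOR t1 = W XOR (W NAND X)
t3 = Z NAND t2 = Z NAND (W XOR (W NAND X))
t4 = t1 XNOR t3 = (W NAND X) XNOR (Z NAND (W XOR (W NAND X)))
t5 = t4 NOR t3 = ((W NAND X) XNOR (Z NAND (W XOR (W NAND X)))) NOR (Z NAND (W XOR (W NAND X)))
At X=0, Y=0, Z=0, W=0: circuit gives 0, formula gives 0.
At X=0, Y=0, Z=1, W=0: circuit gives 1, formula gives 1.
Agrees on all 16 inputs.

Yes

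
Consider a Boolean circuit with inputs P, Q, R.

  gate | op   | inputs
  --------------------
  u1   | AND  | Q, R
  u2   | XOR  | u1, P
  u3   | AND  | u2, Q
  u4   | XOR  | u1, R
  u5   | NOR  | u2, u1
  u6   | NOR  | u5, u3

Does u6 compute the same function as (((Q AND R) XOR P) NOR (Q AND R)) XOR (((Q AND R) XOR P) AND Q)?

u1 = Q AND R
u2 = u1 XOR P = (Q AND R) XOR P
u3 = u2 AND Q = ((Q AND R) XOR P) AND Q
u5 = u2 NOR u1 = ((Q AND R) XOR P) NOR (Q AND R)
u6 = u5 NOR u3 = (((Q AND R) XOR P) NOR (Q AND R)) NOR (((Q AND R) XOR P) AND Q)
At P=0, Q=0, R=0: circuit gives 0, formula gives 1.

No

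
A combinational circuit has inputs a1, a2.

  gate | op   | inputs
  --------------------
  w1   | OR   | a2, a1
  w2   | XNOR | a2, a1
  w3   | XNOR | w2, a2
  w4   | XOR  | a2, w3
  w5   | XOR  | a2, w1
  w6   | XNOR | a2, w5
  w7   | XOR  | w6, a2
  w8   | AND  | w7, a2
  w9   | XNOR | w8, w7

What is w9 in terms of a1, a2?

(((a2 XNOR (a2 XOR (a2 OR a1))) XOR a2) AND a2) XNOR ((a2 XNOR (a2 XOR (a2 OR a1))) XOR a2)

w1 = a2 OR a1
w5 = a2 XOR w1 = a2 XOR (a2 OR a1)
w6 = a2 XNOR w5 = a2 XNOR (a2 XOR (a2 OR a1))
w7 = w6 XOR a2 = (a2 XNOR (a2 XOR (a2 OR a1))) XOR a2
w8 = w7 AND a2 = ((a2 XNOR (a2 XOR (a2 OR a1))) XOR a2) AND a2
w9 = w8 XNOR w7 = (((a2 XNOR (a2 XOR (a2 OR a1))) XOR a2) AND a2) XNOR ((a2 XNOR (a2 XOR (a2 OR a1))) XOR a2)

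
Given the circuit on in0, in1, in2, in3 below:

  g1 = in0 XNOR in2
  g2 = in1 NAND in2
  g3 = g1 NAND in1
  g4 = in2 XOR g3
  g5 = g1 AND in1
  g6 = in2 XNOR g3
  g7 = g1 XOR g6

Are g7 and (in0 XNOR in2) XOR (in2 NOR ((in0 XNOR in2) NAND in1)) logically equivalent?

g1 = in0 XNOR in2
g3 = g1 NAND in1 = (in0 XNOR in2) NAND in1
g6 = in2 XNOR g3 = in2 XNOR ((in0 XNOR in2) NAND in1)
g7 = g1 XOR g6 = (in0 XNOR in2) XOR (in2 XNOR ((in0 XNOR in2) NAND in1))
At in0=0, in1=0, in2=1, in3=0: circuit gives 1, formula gives 0.

No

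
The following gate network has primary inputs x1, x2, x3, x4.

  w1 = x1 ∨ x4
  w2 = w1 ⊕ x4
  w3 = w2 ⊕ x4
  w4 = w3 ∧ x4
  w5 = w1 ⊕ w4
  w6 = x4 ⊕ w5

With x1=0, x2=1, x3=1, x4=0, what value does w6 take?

0

w1 = 0 ∨ 0 = 0
w2 = 0 ⊕ 0 = 0
w3 = 0 ⊕ 0 = 0
w4 = 0 ∧ 0 = 0
w5 = 0 ⊕ 0 = 0
w6 = 0 ⊕ 0 = 0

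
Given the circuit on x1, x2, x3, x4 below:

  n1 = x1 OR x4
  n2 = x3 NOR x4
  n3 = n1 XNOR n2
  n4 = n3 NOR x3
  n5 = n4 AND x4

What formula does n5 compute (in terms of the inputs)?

n1 = x1 OR x4
n2 = x3 NOR x4
n3 = n1 XNOR n2 = (x1 OR x4) XNOR (x3 NOR x4)
n4 = n3 NOR x3 = ((x1 OR x4) XNOR (x3 NOR x4)) NOR x3
n5 = n4 AND x4 = (((x1 OR x4) XNOR (x3 NOR x4)) NOR x3) AND x4

(((x1 OR x4) XNOR (x3 NOR x4)) NOR x3) AND x4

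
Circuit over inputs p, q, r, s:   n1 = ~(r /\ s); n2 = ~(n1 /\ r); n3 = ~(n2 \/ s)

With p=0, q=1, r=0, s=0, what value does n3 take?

0

n1 = ~(0 /\ 0) = 1
n2 = ~(1 /\ 0) = 1
n3 = ~(1 \/ 0) = 0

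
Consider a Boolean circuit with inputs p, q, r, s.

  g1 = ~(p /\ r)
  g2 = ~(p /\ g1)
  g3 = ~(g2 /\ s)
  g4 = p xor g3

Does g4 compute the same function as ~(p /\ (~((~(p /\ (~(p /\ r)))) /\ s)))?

No

g1 = ~(p /\ r)
g2 = ~(p /\ g1) = ~(p /\ (~(p /\ r)))
g3 = ~(g2 /\ s) = ~((~(p /\ (~(p /\ r)))) /\ s)
g4 = p xor g3 = p xor (~((~(p /\ (~(p /\ r)))) /\ s))
At p=0, q=0, r=0, s=1: circuit gives 0, formula gives 1.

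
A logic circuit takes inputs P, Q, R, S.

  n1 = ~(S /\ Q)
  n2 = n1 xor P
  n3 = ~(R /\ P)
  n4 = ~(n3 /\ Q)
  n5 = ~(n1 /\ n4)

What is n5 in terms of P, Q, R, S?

~((~(S /\ Q)) /\ (~((~(R /\ P)) /\ Q)))

n1 = ~(S /\ Q)
n3 = ~(R /\ P)
n4 = ~(n3 /\ Q) = ~((~(R /\ P)) /\ Q)
n5 = ~(n1 /\ n4) = ~((~(S /\ Q)) /\ (~((~(R /\ P)) /\ Q)))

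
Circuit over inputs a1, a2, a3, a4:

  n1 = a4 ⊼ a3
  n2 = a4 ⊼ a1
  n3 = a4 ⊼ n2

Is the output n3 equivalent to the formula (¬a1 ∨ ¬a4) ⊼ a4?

n2 = a4 ⊼ a1
n3 = a4 ⊼ n2 = a4 ⊼ (a4 ⊼ a1)
At a1=0, a2=0, a3=0, a4=1: circuit gives 0, formula gives 0.
At a1=0, a2=0, a3=0, a4=0: circuit gives 1, formula gives 1.
Agrees on all 16 inputs.

Yes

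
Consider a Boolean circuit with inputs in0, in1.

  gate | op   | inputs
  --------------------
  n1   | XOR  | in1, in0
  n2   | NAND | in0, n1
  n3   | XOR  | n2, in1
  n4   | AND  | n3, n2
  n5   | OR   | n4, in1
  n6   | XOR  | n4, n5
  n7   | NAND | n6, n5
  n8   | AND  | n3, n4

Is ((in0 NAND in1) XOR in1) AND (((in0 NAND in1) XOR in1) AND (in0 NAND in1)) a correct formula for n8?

n1 = in1 XOR in0
n2 = in0 NAND n1 = in0 NAND (in1 XOR in0)
n3 = n2 XOR in1 = (in0 NAND (in1 XOR in0)) XOR in1
n4 = n3 AND n2 = ((in0 NAND (in1 XOR in0)) XOR in1) AND (in0 NAND (in1 XOR in0))
n8 = n3 AND n4 = ((in0 NAND (in1 XOR in0)) XOR in1) AND (((in0 NAND (in1 XOR in0)) XOR in1) AND (in0 NAND (in1 XOR in0)))
At in0=1, in1=0: circuit gives 0, formula gives 1.

No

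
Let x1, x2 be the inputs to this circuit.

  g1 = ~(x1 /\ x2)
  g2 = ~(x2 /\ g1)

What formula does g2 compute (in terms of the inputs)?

~(x2 /\ (~(x1 /\ x2)))

g1 = ~(x1 /\ x2)
g2 = ~(x2 /\ g1) = ~(x2 /\ (~(x1 /\ x2)))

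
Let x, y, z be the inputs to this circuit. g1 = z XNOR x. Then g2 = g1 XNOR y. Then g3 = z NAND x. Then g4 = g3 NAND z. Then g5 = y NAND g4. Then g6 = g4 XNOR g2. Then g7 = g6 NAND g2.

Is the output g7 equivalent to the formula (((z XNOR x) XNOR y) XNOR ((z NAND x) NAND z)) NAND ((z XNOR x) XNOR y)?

Yes

g1 = z XNOR x
g2 = g1 XNOR y = (z XNOR x) XNOR y
g3 = z NAND x
g4 = g3 NAND z = (z NAND x) NAND z
g6 = g4 XNOR g2 = ((z NAND x) NAND z) XNOR ((z XNOR x) XNOR y)
g7 = g6 NAND g2 = (((z NAND x) NAND z) XNOR ((z XNOR x) XNOR y)) NAND ((z XNOR x) XNOR y)
At x=0, y=1, z=0: circuit gives 0, formula gives 0.
At x=0, y=0, z=0: circuit gives 1, formula gives 1.
Agrees on all 8 inputs.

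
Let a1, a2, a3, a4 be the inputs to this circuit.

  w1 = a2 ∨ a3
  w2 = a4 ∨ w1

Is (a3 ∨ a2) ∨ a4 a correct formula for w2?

Yes

w1 = a2 ∨ a3
w2 = a4 ∨ w1 = a4 ∨ (a2 ∨ a3)
At a1=0, a2=0, a3=0, a4=0: circuit gives 0, formula gives 0.
At a1=0, a2=0, a3=0, a4=1: circuit gives 1, formula gives 1.
Agrees on all 16 inputs.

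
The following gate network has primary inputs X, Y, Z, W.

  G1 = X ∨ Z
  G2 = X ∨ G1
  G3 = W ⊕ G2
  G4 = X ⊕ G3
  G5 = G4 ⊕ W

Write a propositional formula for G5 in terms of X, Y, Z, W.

G1 = X ∨ Z
G2 = X ∨ G1 = X ∨ (X ∨ Z)
G3 = W ⊕ G2 = W ⊕ (X ∨ (X ∨ Z))
G4 = X ⊕ G3 = X ⊕ (W ⊕ (X ∨ (X ∨ Z)))
G5 = G4 ⊕ W = (X ⊕ (W ⊕ (X ∨ (X ∨ Z)))) ⊕ W

(X ⊕ (W ⊕ (X ∨ (X ∨ Z)))) ⊕ W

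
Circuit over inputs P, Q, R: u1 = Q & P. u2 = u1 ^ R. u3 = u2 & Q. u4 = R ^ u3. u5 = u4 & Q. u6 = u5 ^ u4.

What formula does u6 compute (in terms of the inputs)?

((R ^ (((Q & P) ^ R) & Q)) & Q) ^ (R ^ (((Q & P) ^ R) & Q))

u1 = Q & P
u2 = u1 ^ R = (Q & P) ^ R
u3 = u2 & Q = ((Q & P) ^ R) & Q
u4 = R ^ u3 = R ^ (((Q & P) ^ R) & Q)
u5 = u4 & Q = (R ^ (((Q & P) ^ R) & Q)) & Q
u6 = u5 ^ u4 = ((R ^ (((Q & P) ^ R) & Q)) & Q) ^ (R ^ (((Q & P) ^ R) & Q))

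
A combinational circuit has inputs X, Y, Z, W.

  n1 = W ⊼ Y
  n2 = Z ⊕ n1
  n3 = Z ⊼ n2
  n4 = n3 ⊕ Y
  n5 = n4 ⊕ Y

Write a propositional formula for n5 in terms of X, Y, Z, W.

n1 = W ⊼ Y
n2 = Z ⊕ n1 = Z ⊕ (W ⊼ Y)
n3 = Z ⊼ n2 = Z ⊼ (Z ⊕ (W ⊼ Y))
n4 = n3 ⊕ Y = (Z ⊼ (Z ⊕ (W ⊼ Y))) ⊕ Y
n5 = n4 ⊕ Y = ((Z ⊼ (Z ⊕ (W ⊼ Y))) ⊕ Y) ⊕ Y

((Z ⊼ (Z ⊕ (W ⊼ Y))) ⊕ Y) ⊕ Y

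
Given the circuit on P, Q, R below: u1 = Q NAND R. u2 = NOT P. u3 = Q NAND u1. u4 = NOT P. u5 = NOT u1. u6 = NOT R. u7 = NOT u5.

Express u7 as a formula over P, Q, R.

u1 = Q NAND R
u5 = NOT u1 = NOT (Q NAND R)
u7 = NOT u5 = NOT NOT (Q NAND R)

NOT NOT (Q NAND R)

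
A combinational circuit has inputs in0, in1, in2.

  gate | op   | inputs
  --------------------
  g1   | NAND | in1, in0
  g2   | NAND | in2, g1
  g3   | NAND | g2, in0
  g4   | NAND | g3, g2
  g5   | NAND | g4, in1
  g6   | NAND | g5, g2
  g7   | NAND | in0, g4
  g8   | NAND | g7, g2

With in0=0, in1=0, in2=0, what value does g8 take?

g1 = 0 NAND 0 = 1
g2 = 0 NAND 1 = 1
g3 = 1 NAND 0 = 1
g4 = 1 NAND 1 = 0
g7 = 0 NAND 0 = 1
g8 = 1 NAND 1 = 0

0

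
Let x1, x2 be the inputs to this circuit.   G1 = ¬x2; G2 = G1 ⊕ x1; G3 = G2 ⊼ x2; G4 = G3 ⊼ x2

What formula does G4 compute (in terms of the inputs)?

G1 = ¬x2
G2 = G1 ⊕ x1 = ¬x2 ⊕ x1
G3 = G2 ⊼ x2 = (¬x2 ⊕ x1) ⊼ x2
G4 = G3 ⊼ x2 = ((¬x2 ⊕ x1) ⊼ x2) ⊼ x2

((¬x2 ⊕ x1) ⊼ x2) ⊼ x2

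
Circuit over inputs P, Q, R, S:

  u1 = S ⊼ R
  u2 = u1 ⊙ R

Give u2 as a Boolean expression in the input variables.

u1 = S ⊼ R
u2 = u1 ⊙ R = (S ⊼ R) ⊙ R

(S ⊼ R) ⊙ R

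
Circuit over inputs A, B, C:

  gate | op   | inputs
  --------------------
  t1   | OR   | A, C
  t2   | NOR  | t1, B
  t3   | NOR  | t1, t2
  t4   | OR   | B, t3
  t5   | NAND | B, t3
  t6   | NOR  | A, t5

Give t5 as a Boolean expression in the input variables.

B NAND ((A OR C) NOR ((A OR C) NOR B))

t1 = A OR C
t2 = t1 NOR B = (A OR C) NOR B
t3 = t1 NOR t2 = (A OR C) NOR ((A OR C) NOR B)
t5 = B NAND t3 = B NAND ((A OR C) NOR ((A OR C) NOR B))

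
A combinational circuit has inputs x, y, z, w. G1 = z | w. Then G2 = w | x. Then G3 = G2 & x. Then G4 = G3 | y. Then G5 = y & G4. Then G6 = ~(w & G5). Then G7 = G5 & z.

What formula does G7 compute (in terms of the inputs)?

(y & (((w | x) & x) | y)) & z

G2 = w | x
G3 = G2 & x = (w | x) & x
G4 = G3 | y = ((w | x) & x) | y
G5 = y & G4 = y & (((w | x) & x) | y)
G7 = G5 & z = (y & (((w | x) & x) | y)) & z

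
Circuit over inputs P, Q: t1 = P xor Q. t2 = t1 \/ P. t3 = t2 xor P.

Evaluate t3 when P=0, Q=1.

1

t1 = 0 xor 1 = 1
t2 = 1 \/ 0 = 1
t3 = 1 xor 0 = 1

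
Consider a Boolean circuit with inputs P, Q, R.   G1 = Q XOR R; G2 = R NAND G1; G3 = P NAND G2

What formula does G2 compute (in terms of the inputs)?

R NAND (Q XOR R)

G1 = Q XOR R
G2 = R NAND G1 = R NAND (Q XOR R)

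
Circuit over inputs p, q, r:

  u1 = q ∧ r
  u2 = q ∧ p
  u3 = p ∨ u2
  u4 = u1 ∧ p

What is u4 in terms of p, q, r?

(q ∧ r) ∧ p

u1 = q ∧ r
u4 = u1 ∧ p = (q ∧ r) ∧ p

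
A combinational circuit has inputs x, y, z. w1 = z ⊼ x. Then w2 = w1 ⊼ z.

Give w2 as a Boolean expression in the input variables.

w1 = z ⊼ x
w2 = w1 ⊼ z = (z ⊼ x) ⊼ z

(z ⊼ x) ⊼ z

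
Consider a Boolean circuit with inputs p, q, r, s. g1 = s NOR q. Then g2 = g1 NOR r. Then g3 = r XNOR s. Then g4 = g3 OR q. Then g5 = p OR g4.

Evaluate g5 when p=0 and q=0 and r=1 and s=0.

0

g3 = 1 XNOR 0 = 0
g4 = 0 OR 0 = 0
g5 = 0 OR 0 = 0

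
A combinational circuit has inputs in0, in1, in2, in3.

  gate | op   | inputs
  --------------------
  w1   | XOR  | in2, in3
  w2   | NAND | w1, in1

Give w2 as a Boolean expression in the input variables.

(in2 XOR in3) NAND in1

w1 = in2 XOR in3
w2 = w1 NAND in1 = (in2 XOR in3) NAND in1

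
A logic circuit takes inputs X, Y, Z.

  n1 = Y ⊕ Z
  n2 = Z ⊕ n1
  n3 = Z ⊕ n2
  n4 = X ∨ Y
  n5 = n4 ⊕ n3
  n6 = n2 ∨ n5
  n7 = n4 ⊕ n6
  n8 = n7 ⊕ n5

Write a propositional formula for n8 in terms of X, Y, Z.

((X ∨ Y) ⊕ ((Z ⊕ (Y ⊕ Z)) ∨ ((X ∨ Y) ⊕ (Z ⊕ (Z ⊕ (Y ⊕ Z)))))) ⊕ ((X ∨ Y) ⊕ (Z ⊕ (Z ⊕ (Y ⊕ Z))))

n1 = Y ⊕ Z
n2 = Z ⊕ n1 = Z ⊕ (Y ⊕ Z)
n3 = Z ⊕ n2 = Z ⊕ (Z ⊕ (Y ⊕ Z))
n4 = X ∨ Y
n5 = n4 ⊕ n3 = (X ∨ Y) ⊕ (Z ⊕ (Z ⊕ (Y ⊕ Z)))
n6 = n2 ∨ n5 = (Z ⊕ (Y ⊕ Z)) ∨ ((X ∨ Y) ⊕ (Z ⊕ (Z ⊕ (Y ⊕ Z))))
n7 = n4 ⊕ n6 = (X ∨ Y) ⊕ ((Z ⊕ (Y ⊕ Z)) ∨ ((X ∨ Y) ⊕ (Z ⊕ (Z ⊕ (Y ⊕ Z)))))
n8 = n7 ⊕ n5 = ((X ∨ Y) ⊕ ((Z ⊕ (Y ⊕ Z)) ∨ ((X ∨ Y) ⊕ (Z ⊕ (Z ⊕ (Y ⊕ Z)))))) ⊕ ((X ∨ Y) ⊕ (Z ⊕ (Z ⊕ (Y ⊕ Z))))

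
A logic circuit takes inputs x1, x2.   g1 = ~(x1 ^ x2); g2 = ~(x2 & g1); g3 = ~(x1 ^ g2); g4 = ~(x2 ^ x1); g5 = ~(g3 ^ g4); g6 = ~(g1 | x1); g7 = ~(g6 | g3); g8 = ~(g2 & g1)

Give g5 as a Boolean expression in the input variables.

g1 = ~(x1 ^ x2)
g2 = ~(x2 & g1) = ~(x2 & (~(x1 ^ x2)))
g3 = ~(x1 ^ g2) = ~(x1 ^ (~(x2 & (~(x1 ^ x2)))))
g4 = ~(x2 ^ x1)
g5 = ~(g3 ^ g4) = ~((~(x1 ^ (~(x2 & (~(x1 ^ x2)))))) ^ (~(x2 ^ x1)))

~((~(x1 ^ (~(x2 & (~(x1 ^ x2)))))) ^ (~(x2 ^ x1)))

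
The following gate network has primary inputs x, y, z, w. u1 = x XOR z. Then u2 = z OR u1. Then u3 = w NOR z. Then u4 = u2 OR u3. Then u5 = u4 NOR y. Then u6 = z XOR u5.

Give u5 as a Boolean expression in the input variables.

u1 = x XOR z
u2 = z OR u1 = z OR (x XOR z)
u3 = w NOR z
u4 = u2 OR u3 = (z OR (x XOR z)) OR (w NOR z)
u5 = u4 NOR y = ((z OR (x XOR z)) OR (w NOR z)) NOR y

((z OR (x XOR z)) OR (w NOR z)) NOR y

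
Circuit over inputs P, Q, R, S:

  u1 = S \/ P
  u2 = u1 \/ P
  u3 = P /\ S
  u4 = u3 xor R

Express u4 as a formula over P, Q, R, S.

u3 = P /\ S
u4 = u3 xor R = (P /\ S) xor R

(P /\ S) xor R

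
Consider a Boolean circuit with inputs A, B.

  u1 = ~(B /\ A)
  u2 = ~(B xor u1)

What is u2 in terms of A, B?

u1 = ~(B /\ A)
u2 = ~(B xor u1) = ~(B xor (~(B /\ A)))

~(B xor (~(B /\ A)))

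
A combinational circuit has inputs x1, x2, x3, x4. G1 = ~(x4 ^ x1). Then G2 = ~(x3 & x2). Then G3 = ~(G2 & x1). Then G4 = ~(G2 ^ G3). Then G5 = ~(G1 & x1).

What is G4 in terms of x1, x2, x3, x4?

~((~(x3 & x2)) ^ (~((~(x3 & x2)) & x1)))

G2 = ~(x3 & x2)
G3 = ~(G2 & x1) = ~((~(x3 & x2)) & x1)
G4 = ~(G2 ^ G3) = ~((~(x3 & x2)) ^ (~((~(x3 & x2)) & x1)))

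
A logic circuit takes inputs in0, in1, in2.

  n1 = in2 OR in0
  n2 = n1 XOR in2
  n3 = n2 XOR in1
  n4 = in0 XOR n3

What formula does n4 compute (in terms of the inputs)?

in0 XOR (((in2 OR in0) XOR in2) XOR in1)

n1 = in2 OR in0
n2 = n1 XOR in2 = (in2 OR in0) XOR in2
n3 = n2 XOR in1 = ((in2 OR in0) XOR in2) XOR in1
n4 = in0 XOR n3 = in0 XOR (((in2 OR in0) XOR in2) XOR in1)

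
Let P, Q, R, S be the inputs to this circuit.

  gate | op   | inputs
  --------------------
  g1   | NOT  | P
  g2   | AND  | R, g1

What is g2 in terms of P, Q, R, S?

R AND NOT P

g1 = NOT P
g2 = R AND g1 = R AND NOT P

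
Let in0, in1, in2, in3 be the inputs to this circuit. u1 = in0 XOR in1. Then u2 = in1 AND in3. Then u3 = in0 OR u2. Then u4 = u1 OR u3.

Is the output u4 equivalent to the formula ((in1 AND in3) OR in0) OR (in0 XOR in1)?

u1 = in0 XOR in1
u2 = in1 AND in3
u3 = in0 OR u2 = in0 OR (in1 AND in3)
u4 = u1 OR u3 = (in0 XOR in1) OR (in0 OR (in1 AND in3))
At in0=0, in1=0, in2=0, in3=0: circuit gives 0, formula gives 0.
At in0=0, in1=1, in2=0, in3=0: circuit gives 1, formula gives 1.
Agrees on all 16 inputs.

Yes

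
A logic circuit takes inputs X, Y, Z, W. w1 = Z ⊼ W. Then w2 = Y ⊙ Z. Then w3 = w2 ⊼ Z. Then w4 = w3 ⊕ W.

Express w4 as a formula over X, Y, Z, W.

((Y ⊙ Z) ⊼ Z) ⊕ W

w2 = Y ⊙ Z
w3 = w2 ⊼ Z = (Y ⊙ Z) ⊼ Z
w4 = w3 ⊕ W = ((Y ⊙ Z) ⊼ Z) ⊕ W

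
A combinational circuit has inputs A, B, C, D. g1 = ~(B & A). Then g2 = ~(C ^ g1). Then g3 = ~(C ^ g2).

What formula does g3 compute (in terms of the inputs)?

g1 = ~(B & A)
g2 = ~(C ^ g1) = ~(C ^ (~(B & A)))
g3 = ~(C ^ g2) = ~(C ^ (~(C ^ (~(B & A)))))

~(C ^ (~(C ^ (~(B & A)))))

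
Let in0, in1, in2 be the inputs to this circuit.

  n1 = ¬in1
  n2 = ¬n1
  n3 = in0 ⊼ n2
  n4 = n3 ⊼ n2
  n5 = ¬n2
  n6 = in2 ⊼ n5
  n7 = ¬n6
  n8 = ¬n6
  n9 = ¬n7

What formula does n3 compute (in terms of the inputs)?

in0 ⊼ ¬¬in1

n1 = ¬in1
n2 = ¬n1 = ¬¬in1
n3 = in0 ⊼ n2 = in0 ⊼ ¬¬in1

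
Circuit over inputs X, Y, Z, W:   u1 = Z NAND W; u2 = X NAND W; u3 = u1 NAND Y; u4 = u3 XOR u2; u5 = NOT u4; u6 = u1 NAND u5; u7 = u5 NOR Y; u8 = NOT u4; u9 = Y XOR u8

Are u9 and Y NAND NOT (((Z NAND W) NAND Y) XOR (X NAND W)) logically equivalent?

u1 = Z NAND W
u2 = X NAND W
u3 = u1 NAND Y = (Z NAND W) NAND Y
u4 = u3 XOR u2 = ((Z NAND W) NAND Y) XOR (X NAND W)
u8 = NOT u4 = NOT (((Z NAND W) NAND Y) XOR (X NAND W))
u9 = Y XOR u8 = Y XOR NOT (((Z NAND W) NAND Y) XOR (X NAND W))
At X=1, Y=0, Z=0, W=1: circuit gives 0, formula gives 1.

No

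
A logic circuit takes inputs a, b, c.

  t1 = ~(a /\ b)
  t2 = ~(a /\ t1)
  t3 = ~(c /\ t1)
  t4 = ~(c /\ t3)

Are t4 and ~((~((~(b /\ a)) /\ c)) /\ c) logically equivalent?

t1 = ~(a /\ b)
t3 = ~(c /\ t1) = ~(c /\ (~(a /\ b)))
t4 = ~(c /\ t3) = ~(c /\ (~(c /\ (~(a /\ b)))))
At a=1, b=1, c=1: circuit gives 0, formula gives 0.
At a=0, b=0, c=0: circuit gives 1, formula gives 1.
Agrees on all 8 inputs.

Yes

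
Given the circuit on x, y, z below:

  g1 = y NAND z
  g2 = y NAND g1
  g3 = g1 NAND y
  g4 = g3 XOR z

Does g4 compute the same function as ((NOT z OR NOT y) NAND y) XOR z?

g1 = y NAND z
g3 = g1 NAND y = (y NAND z) NAND y
g4 = g3 XOR z = ((y NAND z) NAND y) XOR z
At x=0, y=0, z=1: circuit gives 0, formula gives 0.
At x=0, y=0, z=0: circuit gives 1, formula gives 1.
Agrees on all 8 inputs.

Yes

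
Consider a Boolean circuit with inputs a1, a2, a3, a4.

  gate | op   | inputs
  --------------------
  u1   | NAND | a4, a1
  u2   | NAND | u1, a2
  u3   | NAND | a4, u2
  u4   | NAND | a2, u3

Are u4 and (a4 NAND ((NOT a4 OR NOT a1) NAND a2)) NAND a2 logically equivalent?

u1 = a4 NAND a1
u2 = u1 NAND a2 = (a4 NAND a1) NAND a2
u3 = a4 NAND u2 = a4 NAND ((a4 NAND a1) NAND a2)
u4 = a2 NAND u3 = a2 NAND (a4 NAND ((a4 NAND a1) NAND a2))
At a1=0, a2=1, a3=0, a4=0: circuit gives 0, formula gives 0.
At a1=0, a2=0, a3=0, a4=0: circuit gives 1, formula gives 1.
Agrees on all 16 inputs.

Yes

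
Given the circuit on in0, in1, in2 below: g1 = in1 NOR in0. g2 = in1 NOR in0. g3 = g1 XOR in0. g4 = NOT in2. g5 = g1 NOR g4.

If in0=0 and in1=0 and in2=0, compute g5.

g1 = 0 NOR 0 = 1
g4 = NOT 0 = 1
g5 = 1 NOR 1 = 0

0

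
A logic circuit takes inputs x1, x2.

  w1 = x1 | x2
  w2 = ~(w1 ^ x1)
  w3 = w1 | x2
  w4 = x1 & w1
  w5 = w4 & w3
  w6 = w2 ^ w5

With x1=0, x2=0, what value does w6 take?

w1 = 0 | 0 = 0
w2 = ~(0 ^ 0) = 1
w3 = 0 | 0 = 0
w4 = 0 & 0 = 0
w5 = 0 & 0 = 0
w6 = 1 ^ 0 = 1

1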